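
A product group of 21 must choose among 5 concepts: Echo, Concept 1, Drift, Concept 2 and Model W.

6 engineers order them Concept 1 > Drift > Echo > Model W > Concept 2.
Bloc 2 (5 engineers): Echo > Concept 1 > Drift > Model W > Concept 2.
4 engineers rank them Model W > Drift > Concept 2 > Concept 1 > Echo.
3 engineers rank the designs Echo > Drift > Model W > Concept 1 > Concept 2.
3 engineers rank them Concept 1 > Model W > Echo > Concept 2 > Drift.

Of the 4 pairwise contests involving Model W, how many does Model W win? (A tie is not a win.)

1

Model W against each rival (21 engineers):
Model W vs Echo: Model W preferred on 4+3 = 7 ballots; Echo wins 14–7.
Model W vs Concept 1: 4+3 = 7 for Model W, 14 for Concept 1 — Concept 1 by 14–7.
Model W vs Drift: Drift wins 14–7.
Model W vs Concept 2: 21 to 0, Model W.
Model W beats Concept 2; loses to Echo, Concept 1, Drift — 1 pairwise win.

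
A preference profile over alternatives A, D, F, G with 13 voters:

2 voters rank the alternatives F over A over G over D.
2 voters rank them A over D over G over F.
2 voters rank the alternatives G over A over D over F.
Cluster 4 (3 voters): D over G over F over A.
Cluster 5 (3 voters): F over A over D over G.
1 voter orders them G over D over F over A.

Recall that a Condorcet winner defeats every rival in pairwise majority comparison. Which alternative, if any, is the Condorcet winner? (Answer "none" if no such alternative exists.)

Pairwise majorities:
A vs D: A, 9–4.
A–F: F 9–4.
A vs G: A, 7–6.
D vs F: D wins 8–5.
D vs G: D, 8–5.
F vs G: G wins 8–5.
Every alternative loses at least once (A loses to F; D loses to A; F loses to D; G loses to A). The majority relation contains the cycle A > D > F > A, so there is no Condorcet winner.

none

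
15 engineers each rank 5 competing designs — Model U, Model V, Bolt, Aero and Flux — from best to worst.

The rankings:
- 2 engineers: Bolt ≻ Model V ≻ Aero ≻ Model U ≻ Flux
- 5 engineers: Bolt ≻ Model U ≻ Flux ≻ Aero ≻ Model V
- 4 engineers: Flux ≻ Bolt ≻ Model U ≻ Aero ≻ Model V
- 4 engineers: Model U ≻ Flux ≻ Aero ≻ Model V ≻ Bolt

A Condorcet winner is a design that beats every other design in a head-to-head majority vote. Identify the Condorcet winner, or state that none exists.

Check each pair by majority over 15 ballots:
Model U vs Model V: Model U preferred on 5+4+4 = 13 ballots; Model U wins 13–2.
Model U vs Bolt: 4 for Model U, 11 for Bolt — Bolt by 11–4.
Model U vs Aero: 13 to 2, Model U.
Model U vs Flux: 2+5+4 = 11 for Model U, 4 for Flux — Model U by 11–4.
Model V vs Bolt: Model V is ranked higher on 4 ballots, Bolt on 11. Bolt wins 11–4.
Model V vs Aero: 2 to 13, Aero.
Model V vs Flux: Model V is ranked higher on 2 ballots, Flux on 13. Flux wins 13–2.
Bolt vs Aero: Bolt is ranked higher on 2+5+4 = 11 ballots, Aero on 4. Bolt wins 11–4.
Bolt vs Flux: 2+5 = 7 for Bolt, 8 for Flux — Flux by 8–7.
Aero vs Flux: 2 to 13, Flux.
Every design loses at least once (Model U loses to Bolt; Model V loses to Model U; Bolt loses to Flux; Aero loses to Model U; Flux loses to Model U). The majority relation contains the cycle Model U > Flux > Bolt > Model U, so there is no Condorcet winner.

none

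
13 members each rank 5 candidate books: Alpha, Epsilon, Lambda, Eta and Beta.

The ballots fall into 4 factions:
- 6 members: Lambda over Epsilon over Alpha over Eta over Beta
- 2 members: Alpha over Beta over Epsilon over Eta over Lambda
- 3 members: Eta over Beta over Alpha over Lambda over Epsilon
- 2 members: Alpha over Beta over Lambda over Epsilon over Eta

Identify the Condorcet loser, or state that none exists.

none

Head-to-head results (13 members):
Alpha vs Epsilon: Alpha is ranked higher on 2+3+2 = 7 ballots, Epsilon on 6. Alpha wins 7–6.
Alpha vs Lambda: Alpha preferred on 2+3+2 = 7 ballots; Alpha wins 7–6.
Alpha vs Eta: Alpha wins 10–3.
Alpha vs Beta: 10 to 3, Alpha.
Epsilon–Lambda: Lambda 11–2.
Epsilon vs Eta: 6+2+2 = 10 for Epsilon, 3 for Eta — Epsilon by 10–3.
Epsilon vs Beta: 6 for Epsilon, 7 for Beta — Beta by 7–6.
Lambda vs Eta: Lambda is ranked higher on 6+2 = 8 ballots, Eta on 5. Lambda wins 8–5.
Lambda vs Beta: Beta wins 7–6.
Eta vs Beta: 6+3 = 9 for Eta, 4 for Beta — Eta by 9–4.
Every book wins at least one matchup (Alpha beats Epsilon; Epsilon beats Eta; Lambda beats Epsilon; Eta beats Beta; Beta beats Epsilon), so there is no Condorcet loser.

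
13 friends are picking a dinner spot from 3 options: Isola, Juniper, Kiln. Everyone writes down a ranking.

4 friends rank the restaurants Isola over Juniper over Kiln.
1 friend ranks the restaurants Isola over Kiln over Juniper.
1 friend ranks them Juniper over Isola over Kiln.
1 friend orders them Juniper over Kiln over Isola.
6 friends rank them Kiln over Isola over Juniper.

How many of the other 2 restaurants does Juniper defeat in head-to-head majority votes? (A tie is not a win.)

Juniper against each rival (13 friends):
Juniper vs Isola: 1+1 = 2 for Juniper, 11 for Isola — Isola by 11–2.
Juniper vs Kiln: Juniper is ranked higher on 4+1+1 = 6 ballots, Kiln on 7. Kiln wins 7–6.
Juniper beats no one; loses to Isola, Kiln — 0 pairwise wins.

0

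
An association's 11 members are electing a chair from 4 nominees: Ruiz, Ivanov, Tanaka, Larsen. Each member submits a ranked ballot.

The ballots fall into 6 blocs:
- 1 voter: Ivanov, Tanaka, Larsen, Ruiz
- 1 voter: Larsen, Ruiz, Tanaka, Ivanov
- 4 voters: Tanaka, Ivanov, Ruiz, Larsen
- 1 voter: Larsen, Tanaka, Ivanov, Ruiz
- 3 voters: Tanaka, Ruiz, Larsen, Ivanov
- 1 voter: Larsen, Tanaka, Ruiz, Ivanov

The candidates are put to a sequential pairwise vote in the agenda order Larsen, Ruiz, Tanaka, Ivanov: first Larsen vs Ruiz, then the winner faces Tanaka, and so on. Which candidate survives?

Tanaka

Round 1: Larsen vs Ruiz — 4–7, Ruiz advances.
Round 2: Ruiz vs Tanaka — 1–10, Tanaka advances.
Round 3: Tanaka vs Ivanov — 10–1, Tanaka advances.
Tanaka survives the agenda.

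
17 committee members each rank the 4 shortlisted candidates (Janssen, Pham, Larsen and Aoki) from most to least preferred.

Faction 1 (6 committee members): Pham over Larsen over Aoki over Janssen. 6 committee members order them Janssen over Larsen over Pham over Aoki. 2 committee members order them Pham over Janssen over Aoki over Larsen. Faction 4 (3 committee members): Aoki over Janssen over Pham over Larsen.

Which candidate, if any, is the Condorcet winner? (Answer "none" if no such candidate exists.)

Check each pair by majority over 17 ballots:
Janssen vs Pham: 9 to 8, Janssen.
Janssen vs Larsen: Janssen preferred on 6+2+3 = 11 ballots; Janssen wins 11–6.
Janssen vs Aoki: Janssen is ranked higher on 6+2 = 8 ballots, Aoki on 9. Aoki wins 9–8.
Pham vs Larsen: 6+2+3 = 11 for Pham, 6 for Larsen — Pham by 11–6.
Pham vs Aoki: 6+6+2 = 14 for Pham, 3 for Aoki — Pham by 14–3.
Larsen vs Aoki: 6+6 = 12 for Larsen, 5 for Aoki — Larsen by 12–5.
Each candidate drops at least one matchup (Janssen loses to Aoki; Pham loses to Janssen; Larsen loses to Janssen; Aoki loses to Pham); the cycle Janssen > Pham > Aoki > Janssen rules out a Condorcet winner.

none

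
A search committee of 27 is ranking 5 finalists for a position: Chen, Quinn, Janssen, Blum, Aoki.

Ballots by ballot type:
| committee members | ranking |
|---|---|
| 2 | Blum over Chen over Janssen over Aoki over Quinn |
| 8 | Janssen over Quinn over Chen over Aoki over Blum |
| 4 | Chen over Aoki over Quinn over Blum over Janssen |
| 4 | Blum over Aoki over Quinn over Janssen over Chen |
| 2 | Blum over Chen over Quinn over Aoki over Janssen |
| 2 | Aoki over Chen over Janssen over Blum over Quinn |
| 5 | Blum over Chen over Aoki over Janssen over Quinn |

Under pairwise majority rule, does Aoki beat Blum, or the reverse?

Aoki

Ballots ranking Aoki above Blum: 8 + 4 + 2 = 14.
Ballots ranking Blum above Aoki: 27 − 14 = 13.
Aoki wins the head-to-head 14–13.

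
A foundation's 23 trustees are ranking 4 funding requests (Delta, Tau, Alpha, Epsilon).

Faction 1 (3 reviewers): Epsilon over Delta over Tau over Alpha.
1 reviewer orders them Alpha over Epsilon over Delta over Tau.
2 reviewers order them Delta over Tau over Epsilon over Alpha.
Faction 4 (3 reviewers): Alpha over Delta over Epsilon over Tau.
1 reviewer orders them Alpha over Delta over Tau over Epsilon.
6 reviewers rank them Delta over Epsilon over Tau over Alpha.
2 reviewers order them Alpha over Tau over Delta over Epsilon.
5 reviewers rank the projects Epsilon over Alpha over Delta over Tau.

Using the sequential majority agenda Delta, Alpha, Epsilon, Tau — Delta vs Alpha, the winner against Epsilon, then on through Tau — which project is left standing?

Round 1: Delta vs Alpha — 11–12, Alpha advances.
Round 2: Alpha vs Epsilon — 7–16, Epsilon advances.
Round 3: Epsilon vs Tau — 18–5, Epsilon advances.
The agenda winner is Epsilon.

Epsilon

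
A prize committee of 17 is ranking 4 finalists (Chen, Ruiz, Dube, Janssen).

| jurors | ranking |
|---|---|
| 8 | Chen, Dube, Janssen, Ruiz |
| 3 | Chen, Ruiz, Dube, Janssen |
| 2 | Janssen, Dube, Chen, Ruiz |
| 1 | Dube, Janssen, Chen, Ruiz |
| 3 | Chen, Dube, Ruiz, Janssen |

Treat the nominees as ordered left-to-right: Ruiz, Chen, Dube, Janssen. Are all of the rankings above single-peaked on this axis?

yes

Axis positions: Ruiz=1, Chen=2, Dube=3, Janssen=4.
Faction 1 (peak Chen at position 2): ranking walks positions 2-3-4-1, expanding outward from the peak — single-peaked.
Faction 2 (peak Chen at position 2): ranking walks positions 2-1-3-4, expanding outward from the peak — single-peaked.
Faction 3 (peak Janssen at position 4): ranking walks positions 4-3-2-1, expanding outward from the peak — single-peaked.
Faction 4 (peak Dube at position 3): ranking walks positions 3-4-2-1, expanding outward from the peak — single-peaked.
Faction 5 (peak Chen at position 2): ranking walks positions 2-3-1-4, expanding outward from the peak — single-peaked.
Every ranking is single-peaked on this axis.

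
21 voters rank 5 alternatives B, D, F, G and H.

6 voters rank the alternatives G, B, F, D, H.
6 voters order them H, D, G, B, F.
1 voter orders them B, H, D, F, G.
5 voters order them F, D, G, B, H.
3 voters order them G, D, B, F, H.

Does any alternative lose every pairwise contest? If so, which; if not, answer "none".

Head-to-head results (21 voters):
B vs D: B is ranked higher on 6+1 = 7 ballots, D on 14. D wins 14–7.
B vs F: 6+6+1+3 = 16 for B, 5 for F — B by 16–5.
B vs G: 1 to 20, G.
B vs H: B, 15–6.
D vs F: F, 11–10.
D vs G: 6+1+5 = 12 for D, 9 for G — D by 12–9.
D vs H: D is ranked higher on 6+5+3 = 14 ballots, H on 7. D wins 14–7.
F–G: G 15–6.
F vs H: 14 to 7, F.
G vs H: G, 14–7.
H is beaten in every head-to-head and is the Condorcet loser.

H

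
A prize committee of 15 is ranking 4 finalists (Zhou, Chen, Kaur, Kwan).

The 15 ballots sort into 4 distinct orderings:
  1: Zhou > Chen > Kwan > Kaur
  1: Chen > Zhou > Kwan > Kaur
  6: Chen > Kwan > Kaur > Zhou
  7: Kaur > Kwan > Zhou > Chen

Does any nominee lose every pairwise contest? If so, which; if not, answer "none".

Pairwise majorities:
Zhou vs Chen: Zhou wins 8–7.
Zhou vs Kaur: Zhou preferred on 1+1 = 2 ballots; Kaur wins 13–2.
Zhou–Kwan: Kwan 13–2.
Chen vs Kaur: Chen, 8–7.
Chen–Kwan: Chen 8–7.
Kaur vs Kwan: Kwan wins 8–7.
Each nominee has at least one pairwise win (Zhou beats Chen; Chen beats Kaur; Kaur beats Zhou; Kwan beats Zhou) — no Condorcet loser.

none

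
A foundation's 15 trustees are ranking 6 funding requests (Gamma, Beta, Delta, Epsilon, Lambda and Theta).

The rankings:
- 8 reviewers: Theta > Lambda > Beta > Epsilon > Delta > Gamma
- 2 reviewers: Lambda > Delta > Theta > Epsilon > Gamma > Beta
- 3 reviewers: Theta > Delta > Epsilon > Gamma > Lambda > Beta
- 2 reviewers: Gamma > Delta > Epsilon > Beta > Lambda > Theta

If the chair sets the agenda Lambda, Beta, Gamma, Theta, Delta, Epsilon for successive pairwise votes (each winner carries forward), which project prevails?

Round 1: Lambda vs Beta — 13–2, Lambda advances.
Round 2: Lambda vs Gamma — 10–5, Lambda advances.
Round 3: Lambda vs Theta — 4–11, Theta advances.
Round 4: Theta vs Delta — 11–4, Theta advances.
Round 5: Theta vs Epsilon — 13–2, Theta advances.
Theta survives the agenda.

Theta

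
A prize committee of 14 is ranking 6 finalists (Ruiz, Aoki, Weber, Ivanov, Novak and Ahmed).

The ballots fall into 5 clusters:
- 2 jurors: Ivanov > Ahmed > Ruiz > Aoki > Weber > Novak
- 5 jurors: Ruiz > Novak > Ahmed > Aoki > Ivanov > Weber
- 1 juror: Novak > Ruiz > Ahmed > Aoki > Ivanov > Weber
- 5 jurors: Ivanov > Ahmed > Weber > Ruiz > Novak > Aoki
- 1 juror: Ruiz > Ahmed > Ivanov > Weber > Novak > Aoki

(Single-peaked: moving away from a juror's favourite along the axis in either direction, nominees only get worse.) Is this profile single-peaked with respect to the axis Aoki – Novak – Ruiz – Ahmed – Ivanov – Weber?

no

Axis positions: Aoki=1, Novak=2, Ruiz=3, Ahmed=4, Ivanov=5, Weber=6.
Cluster 1: ranking walks positions 5-4-3-1-6-2; Aoki is ranked above Novak even though Novak lies between Aoki and the peak Ivanov on the axis — preferences dip and rise again. Not single-peaked.
Cluster 2 (peak Ruiz at position 3): ranking walks positions 3-2-4-1-5-6, expanding outward from the peak — single-peaked.
Cluster 3 (peak Novak at position 2): ranking walks positions 2-3-4-1-5-6, expanding outward from the peak — single-peaked.
Cluster 4 (peak Ivanov at position 5): ranking walks positions 5-4-6-3-2-1, expanding outward from the peak — single-peaked.
Cluster 5 (peak Ruiz at position 3): ranking walks positions 3-4-5-6-2-1, expanding outward from the peak — single-peaked.
Cluster 1 violates single-peakedness, so the profile is not single-peaked on this axis.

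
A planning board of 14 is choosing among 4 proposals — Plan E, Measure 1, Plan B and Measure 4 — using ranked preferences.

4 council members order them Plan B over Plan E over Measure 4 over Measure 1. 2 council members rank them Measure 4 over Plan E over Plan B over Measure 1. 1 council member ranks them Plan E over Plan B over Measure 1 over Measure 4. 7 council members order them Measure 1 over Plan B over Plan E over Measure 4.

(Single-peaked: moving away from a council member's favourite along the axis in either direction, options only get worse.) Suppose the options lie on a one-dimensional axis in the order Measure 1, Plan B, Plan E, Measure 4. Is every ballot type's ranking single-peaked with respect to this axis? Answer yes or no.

Axis positions: Measure 1=1, Plan B=2, Plan E=3, Measure 4=4.
Ballot type 1 (peak Plan B at position 2): ranking walks positions 2-3-4-1, expanding outward from the peak — single-peaked.
Ballot type 2 (peak Measure 4 at position 4): ranking walks positions 4-3-2-1, expanding outward from the peak — single-peaked.
Ballot type 3 (peak Plan E at position 3): ranking walks positions 3-2-1-4, expanding outward from the peak — single-peaked.
Ballot type 4 (peak Measure 1 at position 1): ranking walks positions 1-2-3-4, expanding outward from the peak — single-peaked.
Every ranking is single-peaked on this axis.

yes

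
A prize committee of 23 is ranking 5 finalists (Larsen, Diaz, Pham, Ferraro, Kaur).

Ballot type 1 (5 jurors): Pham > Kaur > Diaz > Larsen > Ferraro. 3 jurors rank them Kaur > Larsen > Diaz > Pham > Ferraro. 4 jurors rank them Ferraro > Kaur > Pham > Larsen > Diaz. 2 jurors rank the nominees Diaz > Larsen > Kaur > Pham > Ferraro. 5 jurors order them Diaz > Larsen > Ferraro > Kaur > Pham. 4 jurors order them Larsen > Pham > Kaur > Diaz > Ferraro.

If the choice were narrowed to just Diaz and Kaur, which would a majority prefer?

Ballots ranking Diaz above Kaur: 2 + 5 = 7.
Ballots ranking Kaur above Diaz: 23 − 7 = 16.
Kaur wins the head-to-head 16–7.

Kaur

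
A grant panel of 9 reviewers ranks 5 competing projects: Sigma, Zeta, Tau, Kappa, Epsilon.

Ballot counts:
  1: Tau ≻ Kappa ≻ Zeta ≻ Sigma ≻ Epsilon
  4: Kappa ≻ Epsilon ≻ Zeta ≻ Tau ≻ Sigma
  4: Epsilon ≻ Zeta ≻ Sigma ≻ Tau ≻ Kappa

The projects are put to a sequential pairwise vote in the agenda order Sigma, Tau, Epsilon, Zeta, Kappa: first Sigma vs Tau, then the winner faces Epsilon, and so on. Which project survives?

Kappa

Round 1: Sigma vs Tau — 4–5, Tau advances.
Round 2: Tau vs Epsilon — 1–8, Epsilon advances.
Round 3: Epsilon vs Zeta — 8–1, Epsilon advances.
Round 4: Epsilon vs Kappa — 4–5, Kappa advances.
Kappa survives the agenda.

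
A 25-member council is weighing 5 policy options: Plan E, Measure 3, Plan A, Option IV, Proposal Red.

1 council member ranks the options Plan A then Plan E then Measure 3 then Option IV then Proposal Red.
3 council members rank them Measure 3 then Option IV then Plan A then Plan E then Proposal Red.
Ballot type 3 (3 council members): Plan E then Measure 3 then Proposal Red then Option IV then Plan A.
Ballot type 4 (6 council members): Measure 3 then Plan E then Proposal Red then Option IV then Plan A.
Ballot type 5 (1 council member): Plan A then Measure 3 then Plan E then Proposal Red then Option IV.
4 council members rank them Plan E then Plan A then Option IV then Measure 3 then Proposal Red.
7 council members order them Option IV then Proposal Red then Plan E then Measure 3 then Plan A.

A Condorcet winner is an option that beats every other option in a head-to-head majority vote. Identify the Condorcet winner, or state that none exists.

Check each pair by majority over 25 ballots:
Plan E vs Measure 3: Plan E, 15–10.
Plan E–Plan A: Plan E 20–5.
Plan E vs Option IV: 1+3+6+1+4 = 15 for Plan E, 10 for Option IV — Plan E by 15–10.
Plan E vs Proposal Red: 1+3+3+6+1+4 = 18 for Plan E, 7 for Proposal Red — Plan E by 18–7.
Measure 3 vs Plan A: 19 to 6, Measure 3.
Measure 3 vs Option IV: 14 to 11, Measure 3.
Measure 3–Proposal Red: Measure 3 18–7.
Plan A vs Option IV: Option IV wins 19–6.
Plan A vs Proposal Red: 1+3+1+4 = 9 for Plan A, 16 for Proposal Red — Proposal Red by 16–9.
Option IV vs Proposal Red: Option IV wins 15–10.
Plan E beats each of Measure 3, Plan A, Option IV, Proposal Red — Plan E is the Condorcet winner.

Plan E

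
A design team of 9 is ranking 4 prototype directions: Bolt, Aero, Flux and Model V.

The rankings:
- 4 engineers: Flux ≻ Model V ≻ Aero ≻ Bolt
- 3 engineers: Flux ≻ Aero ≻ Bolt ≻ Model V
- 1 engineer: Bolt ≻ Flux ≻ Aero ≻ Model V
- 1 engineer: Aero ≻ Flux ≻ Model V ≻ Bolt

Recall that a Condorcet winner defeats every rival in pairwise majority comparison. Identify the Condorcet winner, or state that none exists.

Pairwise majorities:
Bolt vs Aero: 1 for Bolt, 8 for Aero — Aero by 8–1.
Bolt vs Flux: 1 for Bolt, 8 for Flux — Flux by 8–1.
Bolt vs Model V: 4 to 5, Model V.
Aero vs Flux: 1 to 8, Flux.
Aero vs Model V: 5 to 4, Aero.
Flux vs Model V: Flux preferred on 4+3+1+1 = 9 ballots; Flux wins 9–0.
Flux beats each of Bolt, Aero, Model V — Flux is the Condorcet winner.

Flux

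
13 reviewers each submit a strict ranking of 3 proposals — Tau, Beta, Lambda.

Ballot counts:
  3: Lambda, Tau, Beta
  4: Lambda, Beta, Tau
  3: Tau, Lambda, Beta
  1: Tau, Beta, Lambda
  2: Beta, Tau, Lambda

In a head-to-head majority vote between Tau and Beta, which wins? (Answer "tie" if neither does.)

Ballots ranking Tau above Beta: 3 + 3 + 1 = 7.
Ballots ranking Beta above Tau: 13 − 7 = 6.
Tau wins the head-to-head 7–6.

Tau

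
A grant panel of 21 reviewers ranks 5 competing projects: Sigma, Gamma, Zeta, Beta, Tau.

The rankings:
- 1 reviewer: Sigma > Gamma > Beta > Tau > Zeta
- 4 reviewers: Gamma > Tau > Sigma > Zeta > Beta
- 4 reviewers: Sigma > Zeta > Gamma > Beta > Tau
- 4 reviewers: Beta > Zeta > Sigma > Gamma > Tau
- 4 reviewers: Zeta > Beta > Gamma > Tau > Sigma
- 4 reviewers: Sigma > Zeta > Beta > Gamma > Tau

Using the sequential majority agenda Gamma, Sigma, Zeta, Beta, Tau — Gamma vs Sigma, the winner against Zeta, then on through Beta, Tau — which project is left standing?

Round 1: Gamma vs Sigma — 8–13, Sigma advances.
Round 2: Sigma vs Zeta — 13–8, Sigma advances.
Round 3: Sigma vs Beta — 13–8, Sigma advances.
Round 4: Sigma vs Tau — 13–8, Sigma advances.
The agenda winner is Sigma.

Sigma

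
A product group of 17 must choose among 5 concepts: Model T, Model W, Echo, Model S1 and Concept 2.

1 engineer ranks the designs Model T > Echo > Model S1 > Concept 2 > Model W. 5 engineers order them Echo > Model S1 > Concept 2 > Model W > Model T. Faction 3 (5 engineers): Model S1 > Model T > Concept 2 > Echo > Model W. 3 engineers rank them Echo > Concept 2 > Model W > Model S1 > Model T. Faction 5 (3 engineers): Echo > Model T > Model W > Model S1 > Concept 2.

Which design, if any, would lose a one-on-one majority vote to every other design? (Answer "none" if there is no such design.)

Head-to-head results (17 engineers):
Model T vs Model W: Model T preferred on 1+5+3 = 9 ballots; Model T wins 9–8.
Model T vs Echo: Echo, 11–6.
Model T vs Model S1: Model S1, 13–4.
Model T vs Concept 2: Model T is ranked higher on 1+5+3 = 9 ballots, Concept 2 on 8. Model T wins 9–8.
Model W–Echo: Echo 17–0.
Model W vs Model S1: Model W is ranked higher on 3+3 = 6 ballots, Model S1 on 11. Model S1 wins 11–6.
Model W vs Concept 2: 3 for Model W, 14 for Concept 2 — Concept 2 by 14–3.
Echo vs Model S1: Echo, 12–5.
Echo vs Concept 2: Echo wins 12–5.
Model S1 vs Concept 2: Model S1, 14–3.
Only Model W has no wins; Model W is the Condorcet loser.

Model W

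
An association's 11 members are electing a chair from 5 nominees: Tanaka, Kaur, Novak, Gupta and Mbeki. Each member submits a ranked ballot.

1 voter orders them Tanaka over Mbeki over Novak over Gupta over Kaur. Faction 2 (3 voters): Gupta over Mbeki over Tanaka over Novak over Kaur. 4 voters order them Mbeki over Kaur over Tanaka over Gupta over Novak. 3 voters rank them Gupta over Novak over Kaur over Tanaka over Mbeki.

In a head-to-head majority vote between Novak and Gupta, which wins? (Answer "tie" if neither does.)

Gupta

Ballots ranking Novak above Gupta: 1.
Ballots ranking Gupta above Novak: 11 − 1 = 10.
Gupta wins the head-to-head 10–1.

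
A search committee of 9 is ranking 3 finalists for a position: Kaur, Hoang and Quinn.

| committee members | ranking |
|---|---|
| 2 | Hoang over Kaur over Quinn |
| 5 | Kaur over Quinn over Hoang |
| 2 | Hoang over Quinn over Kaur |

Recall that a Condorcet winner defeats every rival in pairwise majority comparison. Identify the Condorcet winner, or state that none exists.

Kaur

Check each pair by majority over 9 ballots:
Kaur vs Hoang: 5 to 4, Kaur.
Kaur vs Quinn: Kaur, 7–2.
Hoang vs Quinn: Quinn, 5–4.
Kaur wins every pairwise contest, so Kaur is the Condorcet winner.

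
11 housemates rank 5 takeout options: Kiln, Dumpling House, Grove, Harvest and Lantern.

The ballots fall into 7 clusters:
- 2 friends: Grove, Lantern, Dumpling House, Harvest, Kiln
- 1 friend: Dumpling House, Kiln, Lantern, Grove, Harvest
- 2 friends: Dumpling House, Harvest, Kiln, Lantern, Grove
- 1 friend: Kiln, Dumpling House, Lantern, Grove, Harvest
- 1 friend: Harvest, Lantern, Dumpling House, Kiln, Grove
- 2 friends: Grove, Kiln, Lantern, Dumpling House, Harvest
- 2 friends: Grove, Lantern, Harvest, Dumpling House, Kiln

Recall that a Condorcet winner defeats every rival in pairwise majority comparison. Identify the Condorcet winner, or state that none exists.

Head-to-head results (11 friends):
Kiln vs Dumpling House: Dumpling House wins 8–3.
Kiln–Grove: Grove 6–5.
Kiln–Harvest: Harvest 7–4.
Kiln–Lantern: Kiln 6–5.
Dumpling House vs Grove: Grove, 6–5.
Dumpling House vs Harvest: Dumpling House, 8–3.
Dumpling House vs Lantern: Lantern wins 7–4.
Grove vs Harvest: Grove wins 8–3.
Grove–Lantern: Grove 6–5.
Harvest vs Lantern: Lantern, 8–3.
Grove defeats every rival head-to-head and is the Condorcet winner.

Grove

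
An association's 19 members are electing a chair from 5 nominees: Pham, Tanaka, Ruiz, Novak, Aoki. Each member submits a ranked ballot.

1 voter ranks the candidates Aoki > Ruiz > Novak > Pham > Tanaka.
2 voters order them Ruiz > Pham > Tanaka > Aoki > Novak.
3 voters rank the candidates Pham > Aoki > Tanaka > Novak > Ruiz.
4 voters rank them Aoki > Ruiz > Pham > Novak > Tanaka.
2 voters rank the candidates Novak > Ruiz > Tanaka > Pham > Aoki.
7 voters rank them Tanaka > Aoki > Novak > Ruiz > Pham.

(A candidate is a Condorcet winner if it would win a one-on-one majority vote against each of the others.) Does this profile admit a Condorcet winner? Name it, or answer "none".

none

Pairwise majorities:
Pham–Tanaka: Pham 10–9.
Pham vs Ruiz: Ruiz, 16–3.
Pham vs Novak: Novak, 10–9.
Pham–Aoki: Aoki 12–7.
Tanaka–Ruiz: Tanaka 10–9.
Tanaka vs Novak: Tanaka wins 12–7.
Tanaka vs Aoki: Tanaka, 11–8.
Ruiz vs Novak: Novak, 12–7.
Ruiz vs Aoki: Aoki wins 15–4.
Novak vs Aoki: Aoki, 17–2.
Every candidate loses at least once (Pham loses to Ruiz; Tanaka loses to Pham; Ruiz loses to Tanaka; Novak loses to Tanaka; Aoki loses to Tanaka). The majority relation contains the cycle Pham > Tanaka > Ruiz > Pham, so there is no Condorcet winner.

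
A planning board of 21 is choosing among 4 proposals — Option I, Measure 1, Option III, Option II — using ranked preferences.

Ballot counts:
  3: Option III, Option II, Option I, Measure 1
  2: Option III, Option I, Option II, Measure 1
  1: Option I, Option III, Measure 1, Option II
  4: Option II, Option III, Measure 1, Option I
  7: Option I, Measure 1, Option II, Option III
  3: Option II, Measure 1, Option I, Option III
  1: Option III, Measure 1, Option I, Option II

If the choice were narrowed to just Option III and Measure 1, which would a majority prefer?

Ballots ranking Option III above Measure 1: 3 + 2 + 1 + 4 + 1 = 11.
Ballots ranking Measure 1 above Option III: 21 − 11 = 10.
Option III wins the head-to-head 11–10.

Option III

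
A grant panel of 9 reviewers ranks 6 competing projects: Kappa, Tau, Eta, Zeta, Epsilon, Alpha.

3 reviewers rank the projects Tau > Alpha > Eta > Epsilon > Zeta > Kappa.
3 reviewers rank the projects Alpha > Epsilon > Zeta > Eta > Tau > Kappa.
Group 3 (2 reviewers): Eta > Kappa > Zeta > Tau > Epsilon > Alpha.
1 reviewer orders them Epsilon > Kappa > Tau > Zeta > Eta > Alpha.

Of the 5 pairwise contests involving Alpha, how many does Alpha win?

4

Alpha against each rival (9 reviewers):
Alpha vs Kappa: 6 to 3, Alpha.
Alpha vs Tau: Tau, 6–3.
Alpha–Eta: Alpha 6–3.
Alpha–Zeta: Alpha 6–3.
Alpha vs Epsilon: Alpha wins 6–3.
Alpha beats Kappa, Eta, Zeta, Epsilon; loses to Tau — 4 pairwise wins.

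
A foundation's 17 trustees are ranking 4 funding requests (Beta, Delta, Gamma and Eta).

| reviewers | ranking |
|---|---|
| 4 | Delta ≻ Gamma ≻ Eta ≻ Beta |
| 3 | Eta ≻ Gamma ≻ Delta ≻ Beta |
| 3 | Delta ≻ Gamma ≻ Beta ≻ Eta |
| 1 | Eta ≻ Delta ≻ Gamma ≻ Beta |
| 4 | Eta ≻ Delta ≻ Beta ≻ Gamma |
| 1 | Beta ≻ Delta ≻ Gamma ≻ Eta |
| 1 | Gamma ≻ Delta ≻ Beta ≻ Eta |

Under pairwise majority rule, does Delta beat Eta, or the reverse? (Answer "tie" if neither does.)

Delta

Ballots ranking Delta above Eta: 4 + 3 + 1 + 1 = 9.
Ballots ranking Eta above Delta: 17 − 9 = 8.
Delta wins the head-to-head 9–8.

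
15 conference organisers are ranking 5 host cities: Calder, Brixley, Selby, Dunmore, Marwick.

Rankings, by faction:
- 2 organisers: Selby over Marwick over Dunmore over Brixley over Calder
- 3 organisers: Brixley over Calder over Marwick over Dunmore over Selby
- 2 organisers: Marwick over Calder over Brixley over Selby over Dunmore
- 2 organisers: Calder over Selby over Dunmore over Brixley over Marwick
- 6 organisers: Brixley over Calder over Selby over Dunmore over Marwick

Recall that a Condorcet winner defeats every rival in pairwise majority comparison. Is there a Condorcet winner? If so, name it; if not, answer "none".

Brixley

Pairwise majorities:
Calder vs Brixley: Brixley, 11–4.
Calder vs Selby: Calder preferred on 3+2+2+6 = 13 ballots; Calder wins 13–2.
Calder vs Dunmore: Calder preferred on 3+2+2+6 = 13 ballots; Calder wins 13–2.
Calder–Marwick: Calder 11–4.
Brixley vs Selby: Brixley wins 11–4.
Brixley vs Dunmore: Brixley, 11–4.
Brixley vs Marwick: Brixley, 11–4.
Selby–Dunmore: Selby 12–3.
Selby vs Marwick: Selby, 10–5.
Dunmore vs Marwick: Dunmore preferred on 2+6 = 8 ballots; Dunmore wins 8–7.
Brixley wins every pairwise contest, so Brixley is the Condorcet winner.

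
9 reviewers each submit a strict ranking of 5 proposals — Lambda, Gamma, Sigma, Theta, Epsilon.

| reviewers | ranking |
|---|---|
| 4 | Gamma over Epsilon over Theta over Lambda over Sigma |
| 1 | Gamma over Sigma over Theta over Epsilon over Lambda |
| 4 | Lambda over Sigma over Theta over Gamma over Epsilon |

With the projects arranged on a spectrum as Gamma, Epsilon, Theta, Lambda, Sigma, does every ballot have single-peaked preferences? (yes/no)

no

Axis positions: Gamma=1, Epsilon=2, Theta=3, Lambda=4, Sigma=5.
Ballot type 1 (peak Gamma at position 1): ranking walks positions 1-2-3-4-5, expanding outward from the peak — single-peaked.
Ballot type 2: ranking walks positions 1-5-3-2-4; Sigma is ranked above Epsilon even though Epsilon lies between Sigma and the peak Gamma on the axis — preferences dip and rise again. Not single-peaked.
Ballot type 3: ranking walks positions 4-5-3-1-2; Gamma is ranked above Epsilon even though Epsilon lies between Gamma and the peak Lambda on the axis — preferences dip and rise again. Not single-peaked.
Ballot type 2 violates single-peakedness, so the profile is not single-peaked on this axis.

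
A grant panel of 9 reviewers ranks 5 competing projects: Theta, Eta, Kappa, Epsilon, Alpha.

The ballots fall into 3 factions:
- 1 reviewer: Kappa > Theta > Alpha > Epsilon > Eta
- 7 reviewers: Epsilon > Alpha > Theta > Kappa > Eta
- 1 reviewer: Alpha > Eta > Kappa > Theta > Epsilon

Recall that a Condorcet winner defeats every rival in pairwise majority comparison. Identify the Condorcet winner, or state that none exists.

Epsilon

Pairwise majorities:
Theta–Eta: Theta 8–1.
Theta vs Kappa: Theta, 7–2.
Theta vs Epsilon: Epsilon, 7–2.
Theta vs Alpha: Alpha wins 8–1.
Eta vs Kappa: Kappa wins 8–1.
Eta vs Epsilon: Epsilon wins 8–1.
Eta vs Alpha: Alpha, 9–0.
Kappa vs Epsilon: Epsilon wins 7–2.
Kappa vs Alpha: Alpha, 8–1.
Epsilon vs Alpha: Epsilon, 7–2.
Only Epsilon has no losses; Epsilon is the Condorcet winner.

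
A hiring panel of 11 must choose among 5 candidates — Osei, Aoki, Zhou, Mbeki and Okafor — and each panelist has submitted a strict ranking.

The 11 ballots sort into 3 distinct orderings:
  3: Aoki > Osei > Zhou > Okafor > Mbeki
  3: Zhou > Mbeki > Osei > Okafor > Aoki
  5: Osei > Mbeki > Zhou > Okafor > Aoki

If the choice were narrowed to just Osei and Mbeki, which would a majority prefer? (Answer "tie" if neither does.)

Ballots ranking Osei above Mbeki: 3 + 5 = 8.
Ballots ranking Mbeki above Osei: 11 − 8 = 3.
Osei wins the head-to-head 8–3.

Osei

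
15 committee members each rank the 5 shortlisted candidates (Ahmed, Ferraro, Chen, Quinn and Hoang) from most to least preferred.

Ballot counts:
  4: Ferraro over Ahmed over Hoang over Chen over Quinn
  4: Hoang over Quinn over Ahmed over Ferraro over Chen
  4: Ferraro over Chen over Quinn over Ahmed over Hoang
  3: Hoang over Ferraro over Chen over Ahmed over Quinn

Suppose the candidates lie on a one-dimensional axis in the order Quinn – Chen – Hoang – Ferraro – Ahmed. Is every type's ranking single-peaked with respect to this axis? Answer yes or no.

Axis positions: Quinn=1, Chen=2, Hoang=3, Ferraro=4, Ahmed=5.
Type 1 (peak Ferraro at position 4): ranking walks positions 4-5-3-2-1, expanding outward from the peak — single-peaked.
Type 2: ranking walks positions 3-1-5-4-2; Quinn is ranked above Chen even though Chen lies between Quinn and the peak Hoang on the axis — preferences dip and rise again. Not single-peaked.
Type 3: ranking walks positions 4-2-1-5-3; Chen is ranked above Hoang even though Hoang lies between Chen and the peak Ferraro on the axis — preferences dip and rise again. Not single-peaked.
Type 4 (peak Hoang at position 3): ranking walks positions 3-4-2-5-1, expanding outward from the peak — single-peaked.
Type 2 violates single-peakedness, so the profile is not single-peaked on this axis.

no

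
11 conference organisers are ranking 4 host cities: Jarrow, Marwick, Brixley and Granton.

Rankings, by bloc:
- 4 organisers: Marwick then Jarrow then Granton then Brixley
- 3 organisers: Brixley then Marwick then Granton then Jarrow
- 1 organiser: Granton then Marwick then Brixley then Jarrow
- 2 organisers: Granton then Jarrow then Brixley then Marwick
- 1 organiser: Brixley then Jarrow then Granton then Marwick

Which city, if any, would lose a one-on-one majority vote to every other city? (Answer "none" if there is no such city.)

none

Head-to-head results (11 organisers):
Jarrow vs Marwick: 2+1 = 3 for Jarrow, 8 for Marwick — Marwick by 8–3.
Jarrow vs Brixley: Jarrow wins 6–5.
Jarrow–Granton: Granton 6–5.
Marwick vs Brixley: 5 to 6, Brixley.
Marwick–Granton: Marwick 7–4.
Brixley vs Granton: Brixley preferred on 3+1 = 4 ballots; Granton wins 7–4.
No city is winless: Jarrow beats Brixley; Marwick beats Jarrow; Brixley beats Marwick; Granton beats Jarrow. There is no Condorcet loser.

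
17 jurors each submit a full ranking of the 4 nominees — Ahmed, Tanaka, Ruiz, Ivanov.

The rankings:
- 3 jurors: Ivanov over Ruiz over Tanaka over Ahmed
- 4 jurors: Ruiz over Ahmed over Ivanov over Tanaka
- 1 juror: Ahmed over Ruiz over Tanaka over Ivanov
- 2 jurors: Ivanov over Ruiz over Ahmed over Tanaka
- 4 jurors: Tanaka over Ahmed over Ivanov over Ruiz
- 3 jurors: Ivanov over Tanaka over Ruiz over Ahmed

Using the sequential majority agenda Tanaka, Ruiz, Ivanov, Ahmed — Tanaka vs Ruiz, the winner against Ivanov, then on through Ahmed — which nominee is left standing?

Round 1: Tanaka vs Ruiz — 7–10, Ruiz advances.
Round 2: Ruiz vs Ivanov — 5–12, Ivanov advances.
Round 3: Ivanov vs Ahmed — 8–9, Ahmed advances.
Ahmed survives the agenda.

Ahmed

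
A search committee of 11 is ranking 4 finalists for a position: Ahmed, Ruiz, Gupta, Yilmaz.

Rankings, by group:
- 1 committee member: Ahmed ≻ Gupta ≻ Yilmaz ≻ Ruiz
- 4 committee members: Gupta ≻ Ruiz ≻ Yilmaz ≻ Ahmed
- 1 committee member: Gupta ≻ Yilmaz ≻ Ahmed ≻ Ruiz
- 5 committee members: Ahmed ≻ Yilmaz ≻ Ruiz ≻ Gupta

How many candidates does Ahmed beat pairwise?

3

Ahmed against each rival (11 committee members):
Ahmed vs Ruiz: Ahmed preferred on 1+1+5 = 7 ballots; Ahmed wins 7–4.
Ahmed vs Gupta: Ahmed, 6–5.
Ahmed vs Yilmaz: Ahmed is ranked higher on 1+5 = 6 ballots, Yilmaz on 5. Ahmed wins 6–5.
Ahmed beats Ruiz, Gupta, Yilmaz — 3 pairwise wins.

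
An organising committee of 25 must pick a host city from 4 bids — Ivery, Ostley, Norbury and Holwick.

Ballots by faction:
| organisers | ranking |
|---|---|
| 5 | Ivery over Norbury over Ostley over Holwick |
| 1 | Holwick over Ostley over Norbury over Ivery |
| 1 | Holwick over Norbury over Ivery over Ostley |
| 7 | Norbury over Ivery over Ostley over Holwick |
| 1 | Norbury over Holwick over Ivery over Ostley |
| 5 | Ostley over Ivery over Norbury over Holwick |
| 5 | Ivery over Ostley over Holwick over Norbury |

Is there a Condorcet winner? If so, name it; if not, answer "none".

Head-to-head results (25 organisers):
Ivery vs Ostley: 5+1+7+1+5 = 19 for Ivery, 6 for Ostley — Ivery by 19–6.
Ivery vs Norbury: 5+5+5 = 15 for Ivery, 10 for Norbury — Ivery by 15–10.
Ivery vs Holwick: Ivery preferred on 5+7+5+5 = 22 ballots; Ivery wins 22–3.
Ostley vs Norbury: Ostley preferred on 1+5+5 = 11 ballots; Norbury wins 14–11.
Ostley vs Holwick: Ostley preferred on 5+7+5+5 = 22 ballots; Ostley wins 22–3.
Norbury vs Holwick: Norbury is ranked higher on 5+7+1+5 = 18 ballots, Holwick on 7. Norbury wins 18–7.
Ivery wins every pairwise contest, so Ivery is the Condorcet winner.

Ivery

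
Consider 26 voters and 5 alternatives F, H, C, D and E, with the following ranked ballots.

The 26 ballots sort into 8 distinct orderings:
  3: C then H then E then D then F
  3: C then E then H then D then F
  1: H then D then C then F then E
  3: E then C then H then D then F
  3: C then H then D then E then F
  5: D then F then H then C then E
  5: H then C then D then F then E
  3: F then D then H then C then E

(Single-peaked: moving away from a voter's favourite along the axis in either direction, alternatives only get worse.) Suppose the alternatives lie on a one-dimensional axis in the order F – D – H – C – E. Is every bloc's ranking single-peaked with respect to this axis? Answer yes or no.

yes

Axis positions: F=1, D=2, H=3, C=4, E=5.
Bloc 1 (peak C at position 4): ranking walks positions 4-3-5-2-1, expanding outward from the peak — single-peaked.
Bloc 2 (peak C at position 4): ranking walks positions 4-5-3-2-1, expanding outward from the peak — single-peaked.
Bloc 3 (peak H at position 3): ranking walks positions 3-2-4-1-5, expanding outward from the peak — single-peaked.
Bloc 4 (peak E at position 5): ranking walks positions 5-4-3-2-1, expanding outward from the peak — single-peaked.
Bloc 5 (peak C at position 4): ranking walks positions 4-3-2-5-1, expanding outward from the peak — single-peaked.
Bloc 6 (peak D at position 2): ranking walks positions 2-1-3-4-5, expanding outward from the peak — single-peaked.
Bloc 7 (peak H at position 3): ranking walks positions 3-4-2-1-5, expanding outward from the peak — single-peaked.
Bloc 8 (peak F at position 1): ranking walks positions 1-2-3-4-5, expanding outward from the peak — single-peaked.
Every ranking is single-peaked on this axis.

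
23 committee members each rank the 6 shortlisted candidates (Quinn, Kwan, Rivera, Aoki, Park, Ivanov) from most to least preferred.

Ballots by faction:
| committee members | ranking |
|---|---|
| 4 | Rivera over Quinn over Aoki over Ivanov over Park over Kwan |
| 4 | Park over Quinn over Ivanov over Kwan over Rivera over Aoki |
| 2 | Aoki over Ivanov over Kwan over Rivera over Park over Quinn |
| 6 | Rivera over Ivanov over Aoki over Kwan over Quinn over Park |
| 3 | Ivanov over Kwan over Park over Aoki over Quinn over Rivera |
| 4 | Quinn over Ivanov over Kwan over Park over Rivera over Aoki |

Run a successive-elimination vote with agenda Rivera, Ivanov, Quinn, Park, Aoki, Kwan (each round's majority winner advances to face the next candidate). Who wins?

Round 1: Rivera vs Ivanov — 10–13, Ivanov advances.
Round 2: Ivanov vs Quinn — 11–12, Quinn advances.
Round 3: Quinn vs Park — 14–9, Quinn advances.
Round 4: Quinn vs Aoki — 12–11, Quinn advances.
Round 5: Quinn vs Kwan — 12–11, Quinn advances.
Quinn survives the agenda.

Quinn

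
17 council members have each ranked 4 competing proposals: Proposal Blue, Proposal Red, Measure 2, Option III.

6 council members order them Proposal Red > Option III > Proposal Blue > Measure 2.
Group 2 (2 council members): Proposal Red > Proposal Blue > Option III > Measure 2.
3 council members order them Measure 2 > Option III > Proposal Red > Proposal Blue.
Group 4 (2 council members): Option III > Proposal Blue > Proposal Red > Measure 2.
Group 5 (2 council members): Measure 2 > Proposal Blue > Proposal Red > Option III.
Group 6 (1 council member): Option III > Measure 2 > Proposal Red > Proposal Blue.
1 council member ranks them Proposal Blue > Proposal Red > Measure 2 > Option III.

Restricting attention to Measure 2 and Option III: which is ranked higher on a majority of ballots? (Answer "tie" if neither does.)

Ballots ranking Measure 2 above Option III: 3 + 2 + 1 = 6.
Ballots ranking Option III above Measure 2: 17 − 6 = 11.
Option III wins the head-to-head 11–6.

Option III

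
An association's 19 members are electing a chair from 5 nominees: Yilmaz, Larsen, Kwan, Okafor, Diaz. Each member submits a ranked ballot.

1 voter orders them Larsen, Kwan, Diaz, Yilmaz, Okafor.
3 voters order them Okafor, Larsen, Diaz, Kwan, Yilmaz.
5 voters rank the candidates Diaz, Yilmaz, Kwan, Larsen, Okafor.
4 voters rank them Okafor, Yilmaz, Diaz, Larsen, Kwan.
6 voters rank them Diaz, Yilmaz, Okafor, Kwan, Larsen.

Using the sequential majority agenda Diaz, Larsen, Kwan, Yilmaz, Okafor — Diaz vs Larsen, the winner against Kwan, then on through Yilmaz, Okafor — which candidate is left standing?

Round 1: Diaz vs Larsen — 15–4, Diaz advances.
Round 2: Diaz vs Kwan — 18–1, Diaz advances.
Round 3: Diaz vs Yilmaz — 15–4, Diaz advances.
Round 4: Diaz vs Okafor — 12–7, Diaz advances.
The agenda winner is Diaz.

Diaz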